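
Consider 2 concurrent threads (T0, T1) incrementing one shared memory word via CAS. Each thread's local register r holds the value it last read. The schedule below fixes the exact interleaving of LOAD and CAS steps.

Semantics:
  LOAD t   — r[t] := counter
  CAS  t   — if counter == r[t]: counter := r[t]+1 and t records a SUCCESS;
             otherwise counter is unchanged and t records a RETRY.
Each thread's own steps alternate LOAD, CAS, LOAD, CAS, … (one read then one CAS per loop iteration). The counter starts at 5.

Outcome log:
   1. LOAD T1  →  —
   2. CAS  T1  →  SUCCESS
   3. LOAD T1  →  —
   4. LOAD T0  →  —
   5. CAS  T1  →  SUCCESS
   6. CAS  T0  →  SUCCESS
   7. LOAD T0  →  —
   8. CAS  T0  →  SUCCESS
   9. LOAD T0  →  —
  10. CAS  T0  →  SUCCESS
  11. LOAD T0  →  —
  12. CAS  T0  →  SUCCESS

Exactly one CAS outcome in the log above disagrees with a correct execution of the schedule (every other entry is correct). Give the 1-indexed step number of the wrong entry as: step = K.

step = 6

Re-executing:
1. LOAD T1 → mem=5 r[T1]=5 [LOAD]
2. CAS T1 → mem=6 r[T1]=5 [OK]
3. LOAD T1 → mem=6 r[T1]=6 [LOAD]
4. LOAD T0 → mem=6 r[T0]=6 [LOAD]
5. CAS T1 → mem=7 r[T1]=6 [OK]
6. CAS T0 → mem=7 r[T0]=6 [RETRY]
7. LOAD T0 → mem=7 r[T0]=7 [LOAD]
8. CAS T0 → mem=8 r[T0]=7 [OK]
9. LOAD T0 → mem=8 r[T0]=8 [LOAD]
10. CAS T0 → mem=9 r[T0]=8 [OK]
11. LOAD T0 → mem=9 r[T0]=9 [LOAD]
12. CAS T0 → mem=10 r[T0]=9 [OK]
Log disagrees first at step 6.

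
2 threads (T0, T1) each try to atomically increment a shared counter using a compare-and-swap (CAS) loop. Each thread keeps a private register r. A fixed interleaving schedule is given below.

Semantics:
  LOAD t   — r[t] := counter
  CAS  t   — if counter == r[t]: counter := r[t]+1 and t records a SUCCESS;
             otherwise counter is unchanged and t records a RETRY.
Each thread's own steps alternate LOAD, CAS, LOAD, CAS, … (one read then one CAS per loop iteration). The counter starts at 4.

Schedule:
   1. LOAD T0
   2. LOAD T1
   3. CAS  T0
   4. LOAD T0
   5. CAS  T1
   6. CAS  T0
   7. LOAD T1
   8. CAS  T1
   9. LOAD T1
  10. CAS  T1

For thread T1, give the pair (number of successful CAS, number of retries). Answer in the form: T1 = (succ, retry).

T1 = (2, 1)

1. LOAD T0 → mem=4 r[T0]=4 [LOAD]
2. LOAD T1 → mem=4 r[T1]=4 [LOAD]
3. CAS T0 → mem=5 r[T0]=4 [OK]
4. LOAD T0 → mem=5 r[T0]=5 [LOAD]
5. CAS T1 → mem=5 r[T1]=4 [RETRY]
6. CAS T0 → mem=6 r[T0]=5 [OK]
7. LOAD T1 → mem=6 r[T1]=6 [LOAD]
8. CAS T1 → mem=7 r[T1]=6 [OK]
9. LOAD T1 → mem=7 r[T1]=7 [LOAD]
10. CAS T1 → mem=8 r[T1]=7 [OK]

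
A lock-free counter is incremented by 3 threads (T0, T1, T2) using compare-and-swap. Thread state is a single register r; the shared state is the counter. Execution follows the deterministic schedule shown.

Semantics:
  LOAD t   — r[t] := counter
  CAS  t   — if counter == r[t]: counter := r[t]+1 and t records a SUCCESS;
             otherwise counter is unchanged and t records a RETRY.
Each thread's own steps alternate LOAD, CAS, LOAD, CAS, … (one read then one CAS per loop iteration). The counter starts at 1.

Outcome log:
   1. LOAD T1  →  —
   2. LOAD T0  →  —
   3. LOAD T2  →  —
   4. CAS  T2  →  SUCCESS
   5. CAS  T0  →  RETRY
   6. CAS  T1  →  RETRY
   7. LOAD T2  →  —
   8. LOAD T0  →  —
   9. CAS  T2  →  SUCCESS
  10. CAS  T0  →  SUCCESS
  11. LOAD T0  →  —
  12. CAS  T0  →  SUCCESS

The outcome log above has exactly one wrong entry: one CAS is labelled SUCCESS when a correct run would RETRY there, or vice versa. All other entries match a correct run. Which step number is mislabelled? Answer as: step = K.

Re-executing:
T1 LOAD — after: cnt=1, r=1 — load
T0 LOAD — after: cnt=1, r=1 — load
T2 LOAD — after: cnt=1, r=1 — load
T2 CAS — after: cnt=2, r=1 — ok
T0 CAS — after: cnt=2, r=1 — retry
T1 CAS — after: cnt=2, r=1 — retry
T2 LOAD — after: cnt=2, r=2 — load
T0 LOAD — after: cnt=2, r=2 — load
T2 CAS — after: cnt=3, r=2 — ok
T0 CAS — after: cnt=3, r=2 — retry
T0 LOAD — after: cnt=3, r=3 — load
T0 CAS — after: cnt=4, r=3 — ok
Mismatch at 10.

step = 10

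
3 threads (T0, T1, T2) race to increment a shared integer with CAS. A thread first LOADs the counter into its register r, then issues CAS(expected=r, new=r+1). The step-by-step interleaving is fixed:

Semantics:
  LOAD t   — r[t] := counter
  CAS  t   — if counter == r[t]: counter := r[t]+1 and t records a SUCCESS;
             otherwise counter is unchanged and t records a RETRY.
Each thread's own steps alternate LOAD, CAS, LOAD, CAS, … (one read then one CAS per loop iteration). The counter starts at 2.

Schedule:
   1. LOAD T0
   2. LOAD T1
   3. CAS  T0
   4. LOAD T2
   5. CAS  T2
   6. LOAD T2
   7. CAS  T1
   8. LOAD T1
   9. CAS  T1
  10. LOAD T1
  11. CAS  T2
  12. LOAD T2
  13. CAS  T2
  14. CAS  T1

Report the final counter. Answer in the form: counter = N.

counter = 6

1. LOAD T0 → mem=2 r[T0]=2 [LOAD]
2. LOAD T1 → mem=2 r[T1]=2 [LOAD]
3. CAS T0 → mem=3 r[T0]=2 [OK]
4. LOAD T2 → mem=3 r[T2]=3 [LOAD]
5. CAS T2 → mem=4 r[T2]=3 [OK]
6. LOAD T2 → mem=4 r[T2]=4 [LOAD]
7. CAS T1 → mem=4 r[T1]=2 [RETRY]
8. LOAD T1 → mem=4 r[T1]=4 [LOAD]
9. CAS T1 → mem=5 r[T1]=4 [OK]
10. LOAD T1 → mem=5 r[T1]=5 [LOAD]
11. CAS T2 → mem=5 r[T2]=4 [RETRY]
12. LOAD T2 → mem=5 r[T2]=5 [LOAD]
13. CAS T2 → mem=6 r[T2]=5 [OK]
14. CAS T1 → mem=6 r[T1]=5 [RETRY]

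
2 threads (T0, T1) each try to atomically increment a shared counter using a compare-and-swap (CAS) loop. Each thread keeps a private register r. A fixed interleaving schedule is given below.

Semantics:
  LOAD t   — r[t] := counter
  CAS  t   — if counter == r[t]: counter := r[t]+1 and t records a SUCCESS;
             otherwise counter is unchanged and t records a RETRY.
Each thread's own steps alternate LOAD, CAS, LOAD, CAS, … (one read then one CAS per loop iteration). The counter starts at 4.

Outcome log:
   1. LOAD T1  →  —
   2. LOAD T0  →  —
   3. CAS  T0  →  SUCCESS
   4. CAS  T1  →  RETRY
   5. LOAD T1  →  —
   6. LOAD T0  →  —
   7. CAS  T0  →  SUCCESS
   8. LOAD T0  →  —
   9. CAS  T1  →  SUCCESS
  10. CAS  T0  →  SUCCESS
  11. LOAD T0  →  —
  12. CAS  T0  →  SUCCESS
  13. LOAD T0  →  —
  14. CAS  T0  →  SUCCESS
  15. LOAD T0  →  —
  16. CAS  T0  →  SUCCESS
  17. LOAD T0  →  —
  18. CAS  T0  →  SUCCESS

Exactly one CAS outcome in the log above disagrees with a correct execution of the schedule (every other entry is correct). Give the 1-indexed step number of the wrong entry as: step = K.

step = 9

Correct run:
1. LOAD T1 → mem=4 r[T1]=4 [LOAD]
2. LOAD T0 → mem=4 r[T0]=4 [LOAD]
3. CAS T0 → mem=5 r[T0]=4 [OK]
4. CAS T1 → mem=5 r[T1]=4 [RETRY]
5. LOAD T1 → mem=5 r[T1]=5 [LOAD]
6. LOAD T0 → mem=5 r[T0]=5 [LOAD]
7. CAS T0 → mem=6 r[T0]=5 [OK]
8. LOAD T0 → mem=6 r[T0]=6 [LOAD]
9. CAS T1 → mem=6 r[T1]=5 [RETRY]
10. CAS T0 → mem=7 r[T0]=6 [OK]
11. LOAD T0 → mem=7 r[T0]=7 [LOAD]
12. CAS T0 → mem=8 r[T0]=7 [OK]
13. LOAD T0 → mem=8 r[T0]=8 [LOAD]
14. CAS T0 → mem=9 r[T0]=8 [OK]
15. LOAD T0 → mem=9 r[T0]=9 [LOAD]
16. CAS T0 → mem=10 r[T0]=9 [OK]
17. LOAD T0 → mem=10 r[T0]=10 [LOAD]
18. CAS T0 → mem=11 r[T0]=10 [OK]
Mismatch at 9.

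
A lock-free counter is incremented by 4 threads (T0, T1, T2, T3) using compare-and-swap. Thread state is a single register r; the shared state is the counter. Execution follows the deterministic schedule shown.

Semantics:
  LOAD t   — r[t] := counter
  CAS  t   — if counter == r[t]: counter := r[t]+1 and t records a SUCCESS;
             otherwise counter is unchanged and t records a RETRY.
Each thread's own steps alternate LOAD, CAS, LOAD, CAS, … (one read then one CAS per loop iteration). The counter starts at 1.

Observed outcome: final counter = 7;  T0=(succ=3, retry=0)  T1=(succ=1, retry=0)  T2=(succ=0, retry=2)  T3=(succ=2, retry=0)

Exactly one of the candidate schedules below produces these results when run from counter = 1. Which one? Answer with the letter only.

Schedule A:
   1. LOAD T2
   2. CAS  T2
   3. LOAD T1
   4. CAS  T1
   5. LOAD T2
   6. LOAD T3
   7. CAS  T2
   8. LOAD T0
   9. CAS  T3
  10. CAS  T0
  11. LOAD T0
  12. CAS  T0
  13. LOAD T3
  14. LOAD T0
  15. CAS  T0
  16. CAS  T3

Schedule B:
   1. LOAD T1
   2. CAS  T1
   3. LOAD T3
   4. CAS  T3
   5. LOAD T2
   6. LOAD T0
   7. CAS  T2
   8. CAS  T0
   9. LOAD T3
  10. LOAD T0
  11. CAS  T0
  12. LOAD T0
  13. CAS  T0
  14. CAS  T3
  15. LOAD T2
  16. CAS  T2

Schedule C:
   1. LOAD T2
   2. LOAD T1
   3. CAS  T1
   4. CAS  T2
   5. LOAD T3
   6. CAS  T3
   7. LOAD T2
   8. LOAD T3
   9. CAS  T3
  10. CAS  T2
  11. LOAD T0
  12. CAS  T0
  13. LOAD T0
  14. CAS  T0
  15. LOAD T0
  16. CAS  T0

Simulating candidate C:
step 1: T2 LOAD ⇒ load; ctr=1 reg=1
step 2: T1 LOAD ⇒ load; ctr=1 reg=1
step 3: T1 CAS ⇒ ok; ctr=2 reg=1
step 4: T2 CAS ⇒ retry; ctr=2 reg=1
step 5: T3 LOAD ⇒ load; ctr=2 reg=2
step 6: T3 CAS ⇒ ok; ctr=3 reg=2
step 7: T2 LOAD ⇒ load; ctr=3 reg=3
step 8: T3 LOAD ⇒ load; ctr=3 reg=3
step 9: T3 CAS ⇒ ok; ctr=4 reg=3
step 10: T2 CAS ⇒ retry; ctr=4 reg=3
step 11: T0 LOAD ⇒ load; ctr=4 reg=4
step 12: T0 CAS ⇒ ok; ctr=5 reg=4
step 13: T0 LOAD ⇒ load; ctr=5 reg=5
step 14: T0 CAS ⇒ ok; ctr=6 reg=5
step 15: T0 LOAD ⇒ load; ctr=6 reg=6
step 16: T0 CAS ⇒ ok; ctr=7 reg=6

C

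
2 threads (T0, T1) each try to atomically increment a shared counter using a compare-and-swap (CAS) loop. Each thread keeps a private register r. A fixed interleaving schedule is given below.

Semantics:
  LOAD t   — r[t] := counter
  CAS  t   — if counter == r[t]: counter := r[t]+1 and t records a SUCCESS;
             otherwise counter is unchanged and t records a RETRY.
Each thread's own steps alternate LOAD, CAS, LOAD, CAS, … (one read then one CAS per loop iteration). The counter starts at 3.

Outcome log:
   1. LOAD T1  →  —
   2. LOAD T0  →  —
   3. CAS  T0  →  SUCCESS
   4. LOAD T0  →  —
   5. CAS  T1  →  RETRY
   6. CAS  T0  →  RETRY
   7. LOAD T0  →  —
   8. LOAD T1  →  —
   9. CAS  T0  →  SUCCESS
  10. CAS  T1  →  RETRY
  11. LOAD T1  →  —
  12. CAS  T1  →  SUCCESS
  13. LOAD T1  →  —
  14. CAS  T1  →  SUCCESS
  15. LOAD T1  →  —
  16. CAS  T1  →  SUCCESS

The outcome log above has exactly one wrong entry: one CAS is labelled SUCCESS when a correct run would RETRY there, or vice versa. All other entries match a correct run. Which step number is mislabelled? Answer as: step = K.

step = 6

Re-executing:
step 1: T1 LOAD ⇒ load; ctr=3 reg=3
step 2: T0 LOAD ⇒ load; ctr=3 reg=3
step 3: T0 CAS ⇒ ok; ctr=4 reg=3
step 4: T0 LOAD ⇒ load; ctr=4 reg=4
step 5: T1 CAS ⇒ retry; ctr=4 reg=3
step 6: T0 CAS ⇒ ok; ctr=5 reg=4
step 7: T0 LOAD ⇒ load; ctr=5 reg=5
step 8: T1 LOAD ⇒ load; ctr=5 reg=5
step 9: T0 CAS ⇒ ok; ctr=6 reg=5
step 10: T1 CAS ⇒ retry; ctr=6 reg=5
step 11: T1 LOAD ⇒ load; ctr=6 reg=6
step 12: T1 CAS ⇒ ok; ctr=7 reg=6
step 13: T1 LOAD ⇒ load; ctr=7 reg=7
step 14: T1 CAS ⇒ ok; ctr=8 reg=7
step 15: T1 LOAD ⇒ load; ctr=8 reg=8
step 16: T1 CAS ⇒ ok; ctr=9 reg=8
Mismatch at 6.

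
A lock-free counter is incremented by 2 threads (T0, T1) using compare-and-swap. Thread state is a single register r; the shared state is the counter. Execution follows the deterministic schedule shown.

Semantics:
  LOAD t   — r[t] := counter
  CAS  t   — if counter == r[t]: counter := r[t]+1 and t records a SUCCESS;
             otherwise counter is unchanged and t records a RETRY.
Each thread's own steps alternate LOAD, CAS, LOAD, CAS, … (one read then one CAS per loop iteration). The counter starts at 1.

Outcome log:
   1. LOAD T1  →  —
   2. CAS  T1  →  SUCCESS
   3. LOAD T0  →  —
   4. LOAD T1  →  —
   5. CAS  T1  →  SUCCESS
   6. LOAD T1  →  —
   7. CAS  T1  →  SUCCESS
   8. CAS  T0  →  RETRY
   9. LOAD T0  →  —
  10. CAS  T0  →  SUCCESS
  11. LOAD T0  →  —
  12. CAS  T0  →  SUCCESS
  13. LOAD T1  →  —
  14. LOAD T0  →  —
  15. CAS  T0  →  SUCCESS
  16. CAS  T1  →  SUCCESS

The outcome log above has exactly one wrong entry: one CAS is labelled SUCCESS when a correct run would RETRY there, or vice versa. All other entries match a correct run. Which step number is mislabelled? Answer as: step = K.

Re-executing:
   1) LOAD T1:  M=1  r_T1=1
   2) CAS  T1:  M=2  r_T1=1 ✓
   3) LOAD T0:  M=2  r_T0=2
   4) LOAD T1:  M=2  r_T1=2
   5) CAS  T1:  M=3  r_T1=2 ✓
   6) LOAD T1:  M=3  r_T1=3
   7) CAS  T1:  M=4  r_T1=3 ✓
   8) CAS  T0:  M=4  r_T0=2 ✗
   9) LOAD T0:  M=4  r_T0=4
  10) CAS  T0:  M=5  r_T0=4 ✓
  11) LOAD T0:  M=5  r_T0=5
  12) CAS  T0:  M=6  r_T0=5 ✓
  13) LOAD T1:  M=6  r_T1=6
  14) LOAD T0:  M=6  r_T0=6
  15) CAS  T0:  M=7  r_T0=6 ✓
  16) CAS  T1:  M=7  r_T1=6 ✗
Flip is step 16.

step = 16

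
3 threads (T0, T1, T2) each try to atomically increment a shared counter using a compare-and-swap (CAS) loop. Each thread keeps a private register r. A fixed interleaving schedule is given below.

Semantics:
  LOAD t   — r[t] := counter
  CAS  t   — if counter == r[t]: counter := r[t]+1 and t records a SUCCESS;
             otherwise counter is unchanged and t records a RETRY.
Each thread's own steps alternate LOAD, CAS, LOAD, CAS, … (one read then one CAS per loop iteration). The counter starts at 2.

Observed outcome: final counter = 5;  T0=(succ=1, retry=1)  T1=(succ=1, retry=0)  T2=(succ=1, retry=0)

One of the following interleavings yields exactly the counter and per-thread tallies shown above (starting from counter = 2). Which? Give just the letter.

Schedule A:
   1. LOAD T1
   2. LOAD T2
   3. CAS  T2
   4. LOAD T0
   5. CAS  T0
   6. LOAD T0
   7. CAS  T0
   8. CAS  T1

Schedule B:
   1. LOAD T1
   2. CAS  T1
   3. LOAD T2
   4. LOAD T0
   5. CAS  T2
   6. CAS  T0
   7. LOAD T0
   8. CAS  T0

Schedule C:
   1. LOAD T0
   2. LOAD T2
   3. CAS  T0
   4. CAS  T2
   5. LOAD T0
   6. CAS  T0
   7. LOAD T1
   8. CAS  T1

Tracing schedule B:
   1) LOAD T1:  M=2  r_T1=2
   2) CAS  T1:  M=3  r_T1=2 ✓
   3) LOAD T2:  M=3  r_T2=3
   4) LOAD T0:  M=3  r_T0=3
   5) CAS  T2:  M=4  r_T2=3 ✓
   6) CAS  T0:  M=4  r_T0=3 ✗
   7) LOAD T0:  M=4  r_T0=4
   8) CAS  T0:  M=5  r_T0=4 ✓

B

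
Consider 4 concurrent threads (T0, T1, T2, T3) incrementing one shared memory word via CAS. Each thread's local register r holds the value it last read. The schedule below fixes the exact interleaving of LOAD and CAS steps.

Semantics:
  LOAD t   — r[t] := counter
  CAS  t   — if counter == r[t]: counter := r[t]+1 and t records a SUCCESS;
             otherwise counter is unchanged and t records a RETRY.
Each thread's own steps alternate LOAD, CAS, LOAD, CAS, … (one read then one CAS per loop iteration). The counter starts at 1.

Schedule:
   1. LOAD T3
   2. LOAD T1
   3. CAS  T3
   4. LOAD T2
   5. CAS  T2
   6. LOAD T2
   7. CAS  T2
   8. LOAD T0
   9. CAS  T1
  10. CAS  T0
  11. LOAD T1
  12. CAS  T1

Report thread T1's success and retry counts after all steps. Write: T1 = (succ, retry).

1. LOAD T3 → mem=1 r[T3]=1 [LOAD]
2. LOAD T1 → mem=1 r[T1]=1 [LOAD]
3. CAS T3 → mem=2 r[T3]=1 [OK]
4. LOAD T2 → mem=2 r[T2]=2 [LOAD]
5. CAS T2 → mem=3 r[T2]=2 [OK]
6. LOAD T2 → mem=3 r[T2]=3 [LOAD]
7. CAS T2 → mem=4 r[T2]=3 [OK]
8. LOAD T0 → mem=4 r[T0]=4 [LOAD]
9. CAS T1 → mem=4 r[T1]=1 [RETRY]
10. CAS T0 → mem=5 r[T0]=4 [OK]
11. LOAD T1 → mem=5 r[T1]=5 [LOAD]
12. CAS T1 → mem=6 r[T1]=5 [OK]

T1 = (1, 1)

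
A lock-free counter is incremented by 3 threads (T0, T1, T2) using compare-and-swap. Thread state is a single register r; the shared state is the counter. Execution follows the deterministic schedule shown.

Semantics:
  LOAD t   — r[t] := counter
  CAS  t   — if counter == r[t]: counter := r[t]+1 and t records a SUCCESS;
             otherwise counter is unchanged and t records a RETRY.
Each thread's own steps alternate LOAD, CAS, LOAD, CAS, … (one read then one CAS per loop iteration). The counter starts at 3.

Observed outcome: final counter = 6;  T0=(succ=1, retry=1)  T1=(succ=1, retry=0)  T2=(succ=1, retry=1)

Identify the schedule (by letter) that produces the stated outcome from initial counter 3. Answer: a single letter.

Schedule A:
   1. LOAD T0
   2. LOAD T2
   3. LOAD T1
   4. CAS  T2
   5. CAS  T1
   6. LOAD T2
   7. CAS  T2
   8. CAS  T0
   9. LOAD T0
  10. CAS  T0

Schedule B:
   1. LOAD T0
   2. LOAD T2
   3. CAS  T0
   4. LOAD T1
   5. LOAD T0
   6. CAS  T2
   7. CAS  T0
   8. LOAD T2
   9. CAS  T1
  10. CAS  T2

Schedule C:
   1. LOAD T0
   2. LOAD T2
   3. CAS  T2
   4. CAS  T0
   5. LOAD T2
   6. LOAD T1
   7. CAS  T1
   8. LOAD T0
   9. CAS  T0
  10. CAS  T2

C

Tracing schedule C:
#1 T0 reads 3
#2 T2 reads 3
#3 T2 CAS(3→4) writes; counter now 4
#4 T0 CAS(3→4) fails; counter now 4
#5 T2 reads 4
#6 T1 reads 4
#7 T1 CAS(4→5) writes; counter now 5
#8 T0 reads 5
#9 T0 CAS(5→6) writes; counter now 6
#10 T2 CAS(4→5) fails; counter now 6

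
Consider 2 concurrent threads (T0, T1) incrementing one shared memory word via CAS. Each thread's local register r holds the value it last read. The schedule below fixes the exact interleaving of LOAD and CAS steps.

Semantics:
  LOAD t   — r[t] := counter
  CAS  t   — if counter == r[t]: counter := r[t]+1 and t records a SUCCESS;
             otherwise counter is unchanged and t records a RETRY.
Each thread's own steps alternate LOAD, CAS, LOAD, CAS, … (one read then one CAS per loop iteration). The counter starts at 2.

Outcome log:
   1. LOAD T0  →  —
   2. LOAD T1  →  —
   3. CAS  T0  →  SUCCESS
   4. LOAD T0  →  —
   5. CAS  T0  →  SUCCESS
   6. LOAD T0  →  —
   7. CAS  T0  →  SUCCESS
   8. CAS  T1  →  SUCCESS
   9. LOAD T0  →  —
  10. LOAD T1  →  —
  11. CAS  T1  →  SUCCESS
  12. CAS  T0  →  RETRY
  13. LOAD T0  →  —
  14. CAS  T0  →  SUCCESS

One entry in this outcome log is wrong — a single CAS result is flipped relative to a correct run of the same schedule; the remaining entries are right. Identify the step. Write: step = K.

step = 8

Correct run:
T0 LOAD — after: cnt=2, r=2 — load
T1 LOAD — after: cnt=2, r=2 — load
T0 CAS — after: cnt=3, r=2 — ok
T0 LOAD — after: cnt=3, r=3 — load
T0 CAS — after: cnt=4, r=3 — ok
T0 LOAD — after: cnt=4, r=4 — load
T0 CAS — after: cnt=5, r=4 — ok
T1 CAS — after: cnt=5, r=2 — retry
T0 LOAD — after: cnt=5, r=5 — load
T1 LOAD — after: cnt=5, r=5 — load
T1 CAS — after: cnt=6, r=5 — ok
T0 CAS — after: cnt=6, r=5 — retry
T0 LOAD — after: cnt=6, r=6 — load
T0 CAS — after: cnt=7, r=6 — ok
Mismatch at 8.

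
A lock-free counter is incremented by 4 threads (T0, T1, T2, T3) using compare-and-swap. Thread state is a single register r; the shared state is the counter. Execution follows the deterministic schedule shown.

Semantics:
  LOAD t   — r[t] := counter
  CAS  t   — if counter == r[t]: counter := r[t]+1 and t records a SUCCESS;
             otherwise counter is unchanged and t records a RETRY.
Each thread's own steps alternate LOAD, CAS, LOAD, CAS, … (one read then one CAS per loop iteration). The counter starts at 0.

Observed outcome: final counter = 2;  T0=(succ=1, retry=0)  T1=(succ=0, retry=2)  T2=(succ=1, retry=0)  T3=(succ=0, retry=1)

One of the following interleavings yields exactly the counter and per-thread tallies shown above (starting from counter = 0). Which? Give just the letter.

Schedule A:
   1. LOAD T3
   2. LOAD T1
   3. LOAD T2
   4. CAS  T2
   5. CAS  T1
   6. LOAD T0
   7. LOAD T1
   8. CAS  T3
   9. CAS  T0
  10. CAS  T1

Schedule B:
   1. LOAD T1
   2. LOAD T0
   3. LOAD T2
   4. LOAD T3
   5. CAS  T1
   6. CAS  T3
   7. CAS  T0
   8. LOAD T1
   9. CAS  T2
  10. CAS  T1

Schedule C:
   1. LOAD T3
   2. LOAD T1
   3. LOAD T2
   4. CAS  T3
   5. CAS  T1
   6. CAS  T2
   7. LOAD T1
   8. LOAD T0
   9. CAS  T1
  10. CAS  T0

A

Simulating candidate A:
[1] T3.load  rd  (counter 0, T3.r 0)
[2] T1.load  rd  (counter 0, T1.r 0)
[3] T2.load  rd  (counter 0, T2.r 0)
[4] T2.cas  hit  (counter 1, T2.r 0)
[5] T1.cas  miss  (counter 1, T1.r 0)
[6] T0.load  rd  (counter 1, T0.r 1)
[7] T1.load  rd  (counter 1, T1.r 1)
[8] T3.cas  miss  (counter 1, T3.r 0)
[9] T0.cas  hit  (counter 2, T0.r 1)
[10] T1.cas  miss  (counter 2, T1.r 1)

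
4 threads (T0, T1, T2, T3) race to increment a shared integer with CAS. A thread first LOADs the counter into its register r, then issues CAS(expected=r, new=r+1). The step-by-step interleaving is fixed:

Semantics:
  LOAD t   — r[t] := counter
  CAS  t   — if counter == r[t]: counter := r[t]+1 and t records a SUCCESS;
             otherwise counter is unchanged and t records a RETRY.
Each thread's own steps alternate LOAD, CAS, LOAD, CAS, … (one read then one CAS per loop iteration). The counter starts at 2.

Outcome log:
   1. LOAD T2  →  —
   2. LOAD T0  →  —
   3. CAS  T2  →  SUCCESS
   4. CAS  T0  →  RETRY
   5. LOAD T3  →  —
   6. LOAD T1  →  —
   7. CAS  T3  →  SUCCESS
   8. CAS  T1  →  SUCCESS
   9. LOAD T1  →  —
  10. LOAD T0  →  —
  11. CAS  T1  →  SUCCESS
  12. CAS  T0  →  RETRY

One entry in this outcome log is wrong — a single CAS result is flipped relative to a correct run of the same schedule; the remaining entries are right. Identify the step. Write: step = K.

Re-executing:
#1 T2 reads 2
#2 T0 reads 2
#3 T2 CAS(2→3) writes; counter now 3
#4 T0 CAS(2→3) fails; counter now 3
#5 T3 reads 3
#6 T1 reads 3
#7 T3 CAS(3→4) writes; counter now 4
#8 T1 CAS(3→4) fails; counter now 4
#9 T1 reads 4
#10 T0 reads 4
#11 T1 CAS(4→5) writes; counter now 5
#12 T0 CAS(4→5) fails; counter now 5
Log disagrees first at step 8.

step = 8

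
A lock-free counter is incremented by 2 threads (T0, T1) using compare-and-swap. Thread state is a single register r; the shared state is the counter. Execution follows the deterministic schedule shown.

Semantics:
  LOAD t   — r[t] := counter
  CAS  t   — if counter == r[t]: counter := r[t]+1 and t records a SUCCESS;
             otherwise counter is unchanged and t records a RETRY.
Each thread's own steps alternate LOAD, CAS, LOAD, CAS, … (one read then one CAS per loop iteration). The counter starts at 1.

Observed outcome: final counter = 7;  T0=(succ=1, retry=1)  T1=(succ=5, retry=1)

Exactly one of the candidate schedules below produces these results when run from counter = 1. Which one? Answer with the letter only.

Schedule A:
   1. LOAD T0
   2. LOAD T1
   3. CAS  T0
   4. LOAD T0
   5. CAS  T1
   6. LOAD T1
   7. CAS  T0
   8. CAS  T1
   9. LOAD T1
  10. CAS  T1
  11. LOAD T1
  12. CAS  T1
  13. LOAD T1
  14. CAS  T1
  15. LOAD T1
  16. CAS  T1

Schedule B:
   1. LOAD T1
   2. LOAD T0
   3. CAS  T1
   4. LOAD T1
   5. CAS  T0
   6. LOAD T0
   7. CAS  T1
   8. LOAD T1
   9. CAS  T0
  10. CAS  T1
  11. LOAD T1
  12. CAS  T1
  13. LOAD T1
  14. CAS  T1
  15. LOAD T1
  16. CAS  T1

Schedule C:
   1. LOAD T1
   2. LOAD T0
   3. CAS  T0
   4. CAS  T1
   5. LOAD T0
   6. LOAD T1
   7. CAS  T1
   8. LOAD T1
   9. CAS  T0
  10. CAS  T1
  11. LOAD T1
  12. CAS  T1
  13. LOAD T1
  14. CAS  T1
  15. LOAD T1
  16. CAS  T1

Simulating candidate C:
1. LOAD T1 → mem=1 r[T1]=1 [LOAD]
2. LOAD T0 → mem=1 r[T0]=1 [LOAD]
3. CAS T0 → mem=2 r[T0]=1 [OK]
4. CAS T1 → mem=2 r[T1]=1 [RETRY]
5. LOAD T0 → mem=2 r[T0]=2 [LOAD]
6. LOAD T1 → mem=2 r[T1]=2 [LOAD]
7. CAS T1 → mem=3 r[T1]=2 [OK]
8. LOAD T1 → mem=3 r[T1]=3 [LOAD]
9. CAS T0 → mem=3 r[T0]=2 [RETRY]
10. CAS T1 → mem=4 r[T1]=3 [OK]
11. LOAD T1 → mem=4 r[T1]=4 [LOAD]
12. CAS T1 → mem=5 r[T1]=4 [OK]
13. LOAD T1 → mem=5 r[T1]=5 [LOAD]
14. CAS T1 → mem=6 r[T1]=5 [OK]
15. LOAD T1 → mem=6 r[T1]=6 [LOAD]
16. CAS T1 → mem=7 r[T1]=6 [OK]

C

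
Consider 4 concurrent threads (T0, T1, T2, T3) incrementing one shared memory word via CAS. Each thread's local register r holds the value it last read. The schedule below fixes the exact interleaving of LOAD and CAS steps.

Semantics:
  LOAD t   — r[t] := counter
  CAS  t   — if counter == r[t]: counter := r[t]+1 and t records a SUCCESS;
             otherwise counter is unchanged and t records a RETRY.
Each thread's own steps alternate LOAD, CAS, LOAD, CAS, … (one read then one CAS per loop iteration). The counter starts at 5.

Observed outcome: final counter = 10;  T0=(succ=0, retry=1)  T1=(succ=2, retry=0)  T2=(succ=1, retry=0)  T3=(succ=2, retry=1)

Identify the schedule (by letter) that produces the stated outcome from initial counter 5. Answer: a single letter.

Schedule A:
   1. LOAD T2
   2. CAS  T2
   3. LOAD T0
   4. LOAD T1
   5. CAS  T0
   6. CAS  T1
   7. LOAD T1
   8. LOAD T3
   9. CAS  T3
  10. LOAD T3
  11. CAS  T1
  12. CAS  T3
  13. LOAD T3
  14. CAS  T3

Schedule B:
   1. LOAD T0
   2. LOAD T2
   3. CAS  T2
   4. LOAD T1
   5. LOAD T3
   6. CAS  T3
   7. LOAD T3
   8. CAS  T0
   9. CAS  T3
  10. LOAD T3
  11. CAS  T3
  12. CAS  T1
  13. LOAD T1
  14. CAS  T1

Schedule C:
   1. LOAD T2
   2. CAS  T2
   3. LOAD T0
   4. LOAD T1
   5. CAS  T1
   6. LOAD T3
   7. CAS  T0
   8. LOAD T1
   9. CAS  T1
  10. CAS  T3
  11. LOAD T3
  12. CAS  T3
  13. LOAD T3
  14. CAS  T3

C

Tracing schedule C:
1. LOAD T2 → mem=5 r[T2]=5 [LOAD]
2. CAS T2 → mem=6 r[T2]=5 [OK]
3. LOAD T0 → mem=6 r[T0]=6 [LOAD]
4. LOAD T1 → mem=6 r[T1]=6 [LOAD]
5. CAS T1 → mem=7 r[T1]=6 [OK]
6. LOAD T3 → mem=7 r[T3]=7 [LOAD]
7. CAS T0 → mem=7 r[T0]=6 [RETRY]
8. LOAD T1 → mem=7 r[T1]=7 [LOAD]
9. CAS T1 → mem=8 r[T1]=7 [OK]
10. CAS T3 → mem=8 r[T3]=7 [RETRY]
11. LOAD T3 → mem=8 r[T3]=8 [LOAD]
12. CAS T3 → mem=9 r[T3]=8 [OK]
13. LOAD T3 → mem=9 r[T3]=9 [LOAD]
14. CAS T3 → mem=10 r[T3]=9 [OK]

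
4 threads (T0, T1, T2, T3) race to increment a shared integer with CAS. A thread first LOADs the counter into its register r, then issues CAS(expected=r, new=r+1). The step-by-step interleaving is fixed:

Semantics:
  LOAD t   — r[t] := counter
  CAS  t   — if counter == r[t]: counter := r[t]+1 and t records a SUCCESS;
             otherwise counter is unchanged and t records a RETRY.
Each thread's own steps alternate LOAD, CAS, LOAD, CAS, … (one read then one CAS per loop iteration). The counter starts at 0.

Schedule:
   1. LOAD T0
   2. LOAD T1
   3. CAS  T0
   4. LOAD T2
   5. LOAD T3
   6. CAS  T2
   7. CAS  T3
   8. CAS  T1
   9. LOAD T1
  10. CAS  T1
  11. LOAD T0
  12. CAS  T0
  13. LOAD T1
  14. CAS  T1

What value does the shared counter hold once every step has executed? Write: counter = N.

T0 LOAD — after: cnt=0, r=0 — load
T1 LOAD — after: cnt=0, r=0 — load
T0 CAS — after: cnt=1, r=0 — ok
T2 LOAD — after: cnt=1, r=1 — load
T3 LOAD — after: cnt=1, r=1 — load
T2 CAS — after: cnt=2, r=1 — ok
T3 CAS — after: cnt=2, r=1 — retry
T1 CAS — after: cnt=2, r=0 — retry
T1 LOAD — after: cnt=2, r=2 — load
T1 CAS — after: cnt=3, r=2 — ok
T0 LOAD — after: cnt=3, r=3 — load
T0 CAS — after: cnt=4, r=3 — ok
T1 LOAD — after: cnt=4, r=4 — load
T1 CAS — after: cnt=5, r=4 — ok

counter = 5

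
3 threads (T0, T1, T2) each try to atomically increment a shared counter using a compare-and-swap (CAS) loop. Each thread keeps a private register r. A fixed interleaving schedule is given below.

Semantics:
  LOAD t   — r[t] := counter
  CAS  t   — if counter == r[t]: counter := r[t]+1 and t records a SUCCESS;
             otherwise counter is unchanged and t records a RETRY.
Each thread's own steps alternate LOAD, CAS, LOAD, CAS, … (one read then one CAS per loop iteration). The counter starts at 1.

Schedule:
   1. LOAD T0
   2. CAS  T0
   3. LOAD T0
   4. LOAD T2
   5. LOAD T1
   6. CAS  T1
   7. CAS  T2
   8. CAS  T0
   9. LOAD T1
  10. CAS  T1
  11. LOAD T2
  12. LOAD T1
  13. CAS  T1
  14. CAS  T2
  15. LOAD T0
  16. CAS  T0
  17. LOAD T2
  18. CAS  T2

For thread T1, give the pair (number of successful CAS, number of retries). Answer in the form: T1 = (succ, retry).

T1 = (3, 0)

[1] T0.load  rd  (counter 1, T0.r 1)
[2] T0.cas  hit  (counter 2, T0.r 1)
[3] T0.load  rd  (counter 2, T0.r 2)
[4] T2.load  rd  (counter 2, T2.r 2)
[5] T1.load  rd  (counter 2, T1.r 2)
[6] T1.cas  hit  (counter 3, T1.r 2)
[7] T2.cas  miss  (counter 3, T2.r 2)
[8] T0.cas  miss  (counter 3, T0.r 2)
[9] T1.load  rd  (counter 3, T1.r 3)
[10] T1.cas  hit  (counter 4, T1.r 3)
[11] T2.load  rd  (counter 4, T2.r 4)
[12] T1.load  rd  (counter 4, T1.r 4)
[13] T1.cas  hit  (counter 5, T1.r 4)
[14] T2.cas  miss  (counter 5, T2.r 4)
[15] T0.load  rd  (counter 5, T0.r 5)
[16] T0.cas  hit  (counter 6, T0.r 5)
[17] T2.load  rd  (counter 6, T2.r 6)
[18] T2.cas  hit  (counter 7, T2.r 6)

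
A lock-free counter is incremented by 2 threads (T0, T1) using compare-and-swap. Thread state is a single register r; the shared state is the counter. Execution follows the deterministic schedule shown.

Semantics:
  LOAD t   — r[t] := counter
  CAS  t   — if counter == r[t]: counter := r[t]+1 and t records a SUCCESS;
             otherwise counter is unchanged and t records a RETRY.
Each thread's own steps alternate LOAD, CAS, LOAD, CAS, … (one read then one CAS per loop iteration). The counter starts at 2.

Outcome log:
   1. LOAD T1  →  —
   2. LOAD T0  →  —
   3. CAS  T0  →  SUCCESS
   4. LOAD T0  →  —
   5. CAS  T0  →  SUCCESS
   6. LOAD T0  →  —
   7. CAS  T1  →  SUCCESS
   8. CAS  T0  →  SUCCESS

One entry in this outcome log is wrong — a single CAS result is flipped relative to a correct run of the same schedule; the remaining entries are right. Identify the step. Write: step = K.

step = 7

Reference trace:
1. LOAD T1 → mem=2 r[T1]=2 [LOAD]
2. LOAD T0 → mem=2 r[T0]=2 [LOAD]
3. CAS T0 → mem=3 r[T0]=2 [OK]
4. LOAD T0 → mem=3 r[T0]=3 [LOAD]
5. CAS T0 → mem=4 r[T0]=3 [OK]
6. LOAD T0 → mem=4 r[T0]=4 [LOAD]
7. CAS T1 → mem=4 r[T1]=2 [RETRY]
8. CAS T0 → mem=5 r[T0]=4 [OK]
Flip is step 7.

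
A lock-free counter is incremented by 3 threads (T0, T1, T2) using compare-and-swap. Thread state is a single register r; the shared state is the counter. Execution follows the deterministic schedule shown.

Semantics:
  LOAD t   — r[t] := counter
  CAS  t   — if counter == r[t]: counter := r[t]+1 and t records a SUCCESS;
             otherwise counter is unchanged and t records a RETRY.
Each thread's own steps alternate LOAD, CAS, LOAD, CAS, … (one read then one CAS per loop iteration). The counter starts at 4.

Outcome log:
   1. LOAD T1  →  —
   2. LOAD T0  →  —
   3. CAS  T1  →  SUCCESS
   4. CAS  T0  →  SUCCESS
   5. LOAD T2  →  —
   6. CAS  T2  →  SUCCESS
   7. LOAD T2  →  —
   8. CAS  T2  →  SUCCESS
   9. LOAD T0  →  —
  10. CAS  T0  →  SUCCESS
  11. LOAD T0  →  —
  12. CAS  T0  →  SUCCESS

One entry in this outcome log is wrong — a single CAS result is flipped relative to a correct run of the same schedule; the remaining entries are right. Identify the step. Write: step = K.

step = 4

Correct run:
step 1: T1 LOAD ⇒ load; ctr=4 reg=4
step 2: T0 LOAD ⇒ load; ctr=4 reg=4
step 3: T1 CAS ⇒ ok; ctr=5 reg=4
step 4: T0 CAS ⇒ retry; ctr=5 reg=4
step 5: T2 LOAD ⇒ load; ctr=5 reg=5
step 6: T2 CAS ⇒ ok; ctr=6 reg=5
step 7: T2 LOAD ⇒ load; ctr=6 reg=6
step 8: T2 CAS ⇒ ok; ctr=7 reg=6
step 9: T0 LOAD ⇒ load; ctr=7 reg=7
step 10: T0 CAS ⇒ ok; ctr=8 reg=7
step 11: T0 LOAD ⇒ load; ctr=8 reg=8
step 12: T0 CAS ⇒ ok; ctr=9 reg=8
Log disagrees first at step 4.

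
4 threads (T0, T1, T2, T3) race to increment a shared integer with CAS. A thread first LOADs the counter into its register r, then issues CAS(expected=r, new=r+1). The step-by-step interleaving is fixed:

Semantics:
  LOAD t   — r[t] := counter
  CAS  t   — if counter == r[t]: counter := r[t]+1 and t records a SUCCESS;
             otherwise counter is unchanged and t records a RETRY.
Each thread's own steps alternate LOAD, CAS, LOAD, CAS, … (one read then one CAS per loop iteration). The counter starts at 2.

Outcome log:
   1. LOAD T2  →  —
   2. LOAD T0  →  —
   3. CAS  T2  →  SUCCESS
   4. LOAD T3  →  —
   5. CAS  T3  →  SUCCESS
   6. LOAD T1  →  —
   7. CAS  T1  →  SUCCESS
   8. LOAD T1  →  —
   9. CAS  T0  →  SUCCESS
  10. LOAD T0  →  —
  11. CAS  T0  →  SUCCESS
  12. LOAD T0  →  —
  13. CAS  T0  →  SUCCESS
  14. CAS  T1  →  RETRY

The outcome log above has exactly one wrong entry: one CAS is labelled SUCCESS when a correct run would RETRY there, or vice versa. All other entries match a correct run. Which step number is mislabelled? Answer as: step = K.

step = 9

Correct run:
#1 T2 reads 2
#2 T0 reads 2
#3 T2 CAS(2→3) writes; counter now 3
#4 T3 reads 3
#5 T3 CAS(3→4) writes; counter now 4
#6 T1 reads 4
#7 T1 CAS(4→5) writes; counter now 5
#8 T1 reads 5
#9 T0 CAS(2→3) fails; counter now 5
#10 T0 reads 5
#11 T0 CAS(5→6) writes; counter now 6
#12 T0 reads 6
#13 T0 CAS(6→7) writes; counter now 7
#14 T1 CAS(5→6) fails; counter now 7
Log disagrees first at step 9.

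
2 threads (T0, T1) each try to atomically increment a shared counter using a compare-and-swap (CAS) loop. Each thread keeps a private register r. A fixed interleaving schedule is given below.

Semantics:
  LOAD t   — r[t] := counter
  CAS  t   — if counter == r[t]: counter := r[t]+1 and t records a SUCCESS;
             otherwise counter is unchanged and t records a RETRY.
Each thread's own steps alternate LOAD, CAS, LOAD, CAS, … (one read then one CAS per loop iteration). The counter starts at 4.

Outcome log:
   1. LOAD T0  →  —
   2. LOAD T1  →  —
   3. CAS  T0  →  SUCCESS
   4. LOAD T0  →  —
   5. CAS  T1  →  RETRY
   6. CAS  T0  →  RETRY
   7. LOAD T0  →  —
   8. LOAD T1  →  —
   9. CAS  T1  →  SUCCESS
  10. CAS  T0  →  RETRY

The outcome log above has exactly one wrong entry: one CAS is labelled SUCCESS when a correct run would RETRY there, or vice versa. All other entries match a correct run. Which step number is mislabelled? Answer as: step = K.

Re-executing:
   1) LOAD T0:  M=4  r_T0=4
   2) LOAD T1:  M=4  r_T1=4
   3) CAS  T0:  M=5  r_T0=4 ✓
   4) LOAD T0:  M=5  r_T0=5
   5) CAS  T1:  M=5  r_T1=4 ✗
   6) CAS  T0:  M=6  r_T0=5 ✓
   7) LOAD T0:  M=6  r_T0=6
   8) LOAD T1:  M=6  r_T1=6
   9) CAS  T1:  M=7  r_T1=6 ✓
  10) CAS  T0:  M=7  r_T0=6 ✗
Mismatch at 6.

step = 6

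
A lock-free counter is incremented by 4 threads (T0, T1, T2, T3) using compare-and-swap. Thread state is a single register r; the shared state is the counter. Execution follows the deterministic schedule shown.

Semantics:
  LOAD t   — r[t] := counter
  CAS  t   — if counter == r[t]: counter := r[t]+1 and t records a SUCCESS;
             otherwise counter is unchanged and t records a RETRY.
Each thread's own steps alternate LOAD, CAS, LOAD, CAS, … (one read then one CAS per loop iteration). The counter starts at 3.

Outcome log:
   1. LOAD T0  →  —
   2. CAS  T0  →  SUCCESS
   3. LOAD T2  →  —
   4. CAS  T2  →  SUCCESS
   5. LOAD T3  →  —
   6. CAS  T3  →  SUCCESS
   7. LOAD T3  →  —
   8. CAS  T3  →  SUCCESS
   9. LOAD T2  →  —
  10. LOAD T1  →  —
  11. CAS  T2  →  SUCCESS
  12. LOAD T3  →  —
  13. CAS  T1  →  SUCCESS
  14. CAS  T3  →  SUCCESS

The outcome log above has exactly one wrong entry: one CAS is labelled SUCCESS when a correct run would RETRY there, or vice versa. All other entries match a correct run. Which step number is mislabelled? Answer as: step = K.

Correct run:
#1 T0 reads 3
#2 T0 CAS(3→4) writes; counter now 4
#3 T2 reads 4
#4 T2 CAS(4→5) writes; counter now 5
#5 T3 reads 5
#6 T3 CAS(5→6) writes; counter now 6
#7 T3 reads 6
#8 T3 CAS(6→7) writes; counter now 7
#9 T2 reads 7
#10 T1 reads 7
#11 T2 CAS(7→8) writes; counter now 8
#12 T3 reads 8
#13 T1 CAS(7→8) fails; counter now 8
#14 T3 CAS(8→9) writes; counter now 9
Mismatch at 13.

step = 13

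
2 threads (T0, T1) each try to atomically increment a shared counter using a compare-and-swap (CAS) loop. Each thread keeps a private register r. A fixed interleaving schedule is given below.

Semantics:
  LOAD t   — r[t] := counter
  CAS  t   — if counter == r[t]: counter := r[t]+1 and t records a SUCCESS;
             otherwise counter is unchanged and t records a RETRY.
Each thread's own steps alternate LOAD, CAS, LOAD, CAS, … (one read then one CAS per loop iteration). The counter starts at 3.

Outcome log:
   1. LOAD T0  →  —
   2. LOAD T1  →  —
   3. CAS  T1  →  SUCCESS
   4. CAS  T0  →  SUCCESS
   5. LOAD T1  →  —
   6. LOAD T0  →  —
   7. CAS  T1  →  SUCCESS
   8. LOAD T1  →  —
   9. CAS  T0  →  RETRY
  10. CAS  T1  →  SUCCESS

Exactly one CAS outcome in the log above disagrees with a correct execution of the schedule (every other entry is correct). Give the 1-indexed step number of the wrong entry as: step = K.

step = 4

Reference trace:
#1 T0 reads 3
#2 T1 reads 3
#3 T1 CAS(3→4) writes; counter now 4
#4 T0 CAS(3→4) fails; counter now 4
#5 T1 reads 4
#6 T0 reads 4
#7 T1 CAS(4→5) writes; counter now 5
#8 T1 reads 5
#9 T0 CAS(4→5) fails; counter now 5
#10 T1 CAS(5→6) writes; counter now 6
Flip is step 4.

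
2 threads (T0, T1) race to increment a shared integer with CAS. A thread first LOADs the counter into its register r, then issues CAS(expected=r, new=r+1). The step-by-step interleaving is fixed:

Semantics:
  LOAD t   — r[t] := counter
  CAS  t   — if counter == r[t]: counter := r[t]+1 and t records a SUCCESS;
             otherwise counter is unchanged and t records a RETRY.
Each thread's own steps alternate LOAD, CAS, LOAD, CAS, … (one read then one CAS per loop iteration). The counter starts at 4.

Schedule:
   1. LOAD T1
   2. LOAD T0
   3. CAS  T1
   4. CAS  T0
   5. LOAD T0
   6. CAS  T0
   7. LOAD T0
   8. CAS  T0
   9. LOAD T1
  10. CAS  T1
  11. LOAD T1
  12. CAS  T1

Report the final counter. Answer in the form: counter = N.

T1 LOAD — after: cnt=4, r=4 — load
T0 LOAD — after: cnt=4, r=4 — load
T1 CAS — after: cnt=5, r=4 — ok
T0 CAS — after: cnt=5, r=4 — retry
T0 LOAD — after: cnt=5, r=5 — load
T0 CAS — after: cnt=6, r=5 — ok
T0 LOAD — after: cnt=6, r=6 — load
T0 CAS — after: cnt=7, r=6 — ok
T1 LOAD — after: cnt=7, r=7 — load
T1 CAS — after: cnt=8, r=7 — ok
T1 LOAD — after: cnt=8, r=8 — load
T1 CAS — after: cnt=9, r=8 — ok

counter = 9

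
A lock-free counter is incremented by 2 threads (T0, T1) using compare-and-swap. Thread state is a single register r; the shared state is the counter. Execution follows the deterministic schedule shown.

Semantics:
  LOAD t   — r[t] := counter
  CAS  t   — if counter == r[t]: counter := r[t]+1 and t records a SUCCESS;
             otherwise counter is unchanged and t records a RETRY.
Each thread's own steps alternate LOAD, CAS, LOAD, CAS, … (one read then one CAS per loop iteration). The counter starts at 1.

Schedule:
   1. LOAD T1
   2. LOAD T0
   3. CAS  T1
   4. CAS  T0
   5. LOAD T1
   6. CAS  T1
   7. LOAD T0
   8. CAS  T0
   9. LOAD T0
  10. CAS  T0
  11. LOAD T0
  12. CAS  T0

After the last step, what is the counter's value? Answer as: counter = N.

counter = 6

[1] T1.load  rd  (counter 1, T1.r 1)
[2] T0.load  rd  (counter 1, T0.r 1)
[3] T1.cas  hit  (counter 2, T1.r 1)
[4] T0.cas  miss  (counter 2, T0.r 1)
[5] T1.load  rd  (counter 2, T1.r 2)
[6] T1.cas  hit  (counter 3, T1.r 2)
[7] T0.load  rd  (counter 3, T0.r 3)
[8] T0.cas  hit  (counter 4, T0.r 3)
[9] T0.load  rd  (counter 4, T0.r 4)
[10] T0.cas  hit  (counter 5, T0.r 4)
[11] T0.load  rd  (counter 5, T0.r 5)
[12] T0.cas  hit  (counter 6, T0.r 5)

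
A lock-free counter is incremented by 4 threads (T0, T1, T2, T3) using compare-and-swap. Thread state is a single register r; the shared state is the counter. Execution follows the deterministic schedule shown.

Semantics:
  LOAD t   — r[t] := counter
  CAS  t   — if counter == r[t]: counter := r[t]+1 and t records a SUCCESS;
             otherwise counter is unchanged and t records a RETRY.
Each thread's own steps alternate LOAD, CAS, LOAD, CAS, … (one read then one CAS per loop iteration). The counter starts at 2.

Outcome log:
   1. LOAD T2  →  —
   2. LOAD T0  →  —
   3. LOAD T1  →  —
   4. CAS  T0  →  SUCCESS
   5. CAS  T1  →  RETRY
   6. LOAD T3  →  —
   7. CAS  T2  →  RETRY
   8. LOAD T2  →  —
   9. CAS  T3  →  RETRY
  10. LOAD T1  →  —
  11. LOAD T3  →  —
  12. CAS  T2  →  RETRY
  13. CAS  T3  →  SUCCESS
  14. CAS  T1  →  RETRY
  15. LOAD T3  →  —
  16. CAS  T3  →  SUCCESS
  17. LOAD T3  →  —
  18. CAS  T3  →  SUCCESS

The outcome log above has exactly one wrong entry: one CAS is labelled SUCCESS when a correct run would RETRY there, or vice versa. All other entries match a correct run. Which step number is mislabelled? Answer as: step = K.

Reference trace:
   1) LOAD T2:  M=2  r_T2=2
   2) LOAD T0:  M=2  r_T0=2
   3) LOAD T1:  M=2  r_T1=2
   4) CAS  T0:  M=3  r_T0=2 ✓
   5) CAS  T1:  M=3  r_T1=2 ✗
   6) LOAD T3:  M=3  r_T3=3
   7) CAS  T2:  M=3  r_T2=2 ✗
   8) LOAD T2:  M=3  r_T2=3
   9) CAS  T3:  M=4  r_T3=3 ✓
  10) LOAD T1:  M=4  r_T1=4
  11) LOAD T3:  M=4  r_T3=4
  12) CAS  T2:  M=4  r_T2=3 ✗
  13) CAS  T3:  M=5  r_T3=4 ✓
  14) CAS  T1:  M=5  r_T1=4 ✗
  15) LOAD T3:  M=5  r_T3=5
  16) CAS  T3:  M=6  r_T3=5 ✓
  17) LOAD T3:  M=6  r_T3=6
  18) CAS  T3:  M=7  r_T3=6 ✓
Log disagrees first at step 9.

step = 9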